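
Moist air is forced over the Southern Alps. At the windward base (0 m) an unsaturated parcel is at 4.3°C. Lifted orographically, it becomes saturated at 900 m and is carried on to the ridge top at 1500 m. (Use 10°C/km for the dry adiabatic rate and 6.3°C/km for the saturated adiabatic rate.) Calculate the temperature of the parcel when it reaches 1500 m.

-8.48°C

0 → 900 m (dry, 10°C/km): ΔT = -10 × 0.9 = -9°C → T = -4.7°C
900 → 1500 m (saturated, 6.3°C/km): ΔT = -6.3 × 0.6 = -3.78°C → T = -8.48°C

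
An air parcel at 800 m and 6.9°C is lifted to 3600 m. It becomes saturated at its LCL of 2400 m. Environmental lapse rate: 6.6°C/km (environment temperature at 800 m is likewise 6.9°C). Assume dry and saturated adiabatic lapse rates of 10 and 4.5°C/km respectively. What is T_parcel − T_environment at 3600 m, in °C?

Parcel:
  From 800 m to 2400 m (dry): cools by 10 × 1.6 = 16°C, giving -9.1°C.
  From 2400 m to 3600 m (saturated): cools by 4.5 × 1.2 = 5.4°C, giving -14.5°C.
Environment:
  From 800 m to 3600 m (environment): cools by 6.6 × 2.8 = 18.48°C, giving -11.58°C.
T_parcel − T_env = -14.5 − (-11.58) = -2.92°C

-2.92°C (parcel cooler than environment)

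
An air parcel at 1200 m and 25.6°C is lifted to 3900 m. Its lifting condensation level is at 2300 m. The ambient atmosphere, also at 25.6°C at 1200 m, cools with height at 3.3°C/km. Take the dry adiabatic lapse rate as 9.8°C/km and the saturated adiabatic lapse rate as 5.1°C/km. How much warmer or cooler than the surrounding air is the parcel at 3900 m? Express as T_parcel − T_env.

Parcel:
  1200 → 2300 m (dry, 9.8°C/km): ΔT = -9.8 × 1.1 = -10.78°C → T = 14.82°C
  2300 → 3900 m (saturated, 5.1°C/km): ΔT = -5.1 × 1.6 = -8.16°C → T = 6.66°C
Environment:
  1200 → 3900 m (environment, 3.3°C/km): ΔT = -3.3 × 2.7 = -8.91°C → T = 16.69°C
T_parcel − T_env = 6.66 − 16.69 = -10.03°C

-10.03°C (parcel cooler than environment)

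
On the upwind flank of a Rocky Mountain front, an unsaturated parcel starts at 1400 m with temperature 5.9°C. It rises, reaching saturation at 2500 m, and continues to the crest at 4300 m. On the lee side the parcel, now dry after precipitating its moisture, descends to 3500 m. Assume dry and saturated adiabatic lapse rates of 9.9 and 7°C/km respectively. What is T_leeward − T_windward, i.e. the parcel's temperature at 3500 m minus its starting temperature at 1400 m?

Dry to 2500 m: -9.9 × 1.1 km = -10.89°C, so T = -4.99°C.
Saturated to 4300 m: -7 × 1.8 km = -12.6°C, so T = -17.59°C.
Dry descent to 3500 m: +9.9 × 0.8 km = +7.92°C, so T = -9.67°C.
Net change vs windward start: -9.67 − 5.9 = -15.57°C

-15.57°C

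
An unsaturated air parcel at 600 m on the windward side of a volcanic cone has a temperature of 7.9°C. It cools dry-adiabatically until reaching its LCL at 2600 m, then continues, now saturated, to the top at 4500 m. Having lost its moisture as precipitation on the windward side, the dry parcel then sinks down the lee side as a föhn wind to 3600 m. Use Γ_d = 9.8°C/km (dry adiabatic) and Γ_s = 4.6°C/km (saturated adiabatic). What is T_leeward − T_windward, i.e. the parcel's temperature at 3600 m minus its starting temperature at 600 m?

-19.52°C

Dry to 2600 m: -9.8 × 2 km = -19.6°C, so T = -11.7°C.
Saturated to 4500 m: -4.6 × 1.9 km = -8.74°C, so T = -20.44°C.
Dry descent to 3600 m: +9.8 × 0.9 km = +8.82°C, so T = -11.62°C.
Net change vs windward start: -11.62 − 7.9 = -19.52°C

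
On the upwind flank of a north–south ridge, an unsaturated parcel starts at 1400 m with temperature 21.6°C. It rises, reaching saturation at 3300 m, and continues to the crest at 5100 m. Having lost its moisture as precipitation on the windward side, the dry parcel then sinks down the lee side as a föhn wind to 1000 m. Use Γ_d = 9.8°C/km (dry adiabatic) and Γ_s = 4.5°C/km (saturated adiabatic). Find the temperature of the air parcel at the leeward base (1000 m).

From 1400 m to 3300 m (dry): cools by 9.8 × 1.9 = 18.62°C, giving 2.98°C.
From 3300 m to 5100 m (saturated): cools by 4.5 × 1.8 = 8.1°C, giving -5.12°C.
From 5100 m to 1000 m (dry descent): warms by 9.8 × 4.1 = 40.18°C, giving 35.06°C.

35.06°C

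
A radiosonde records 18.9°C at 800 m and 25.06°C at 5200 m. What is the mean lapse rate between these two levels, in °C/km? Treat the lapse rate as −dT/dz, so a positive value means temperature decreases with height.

-1.4°C/km

Γ = −ΔT/Δz = (18.9 − 25.06) / (5200 − 800) m
  = -6.16°C / 4.4 km = -1.4°C/km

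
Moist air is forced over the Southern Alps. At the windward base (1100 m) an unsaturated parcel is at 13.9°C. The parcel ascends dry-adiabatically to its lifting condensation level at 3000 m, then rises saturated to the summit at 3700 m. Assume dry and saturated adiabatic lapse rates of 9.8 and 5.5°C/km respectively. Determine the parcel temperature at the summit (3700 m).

-8.57°C

1100 → 3000 m (dry, 9.8°C/km): ΔT = -9.8 × 1.9 = -18.62°C → T = -4.72°C
3000 → 3700 m (saturated, 5.5°C/km): ΔT = -5.5 × 0.7 = -3.85°C → T = -8.57°C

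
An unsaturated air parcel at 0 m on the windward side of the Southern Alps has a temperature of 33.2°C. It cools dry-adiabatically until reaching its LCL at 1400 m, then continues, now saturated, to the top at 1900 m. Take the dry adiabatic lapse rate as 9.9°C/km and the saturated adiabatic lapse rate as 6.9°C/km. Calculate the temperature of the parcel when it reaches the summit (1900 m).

Dry to 1400 m: -9.9 × 1.4 km = -13.86°C, so T = 19.34°C.
Saturated to 1900 m: -6.9 × 0.5 km = -3.45°C, so T = 15.89°C.

15.89°C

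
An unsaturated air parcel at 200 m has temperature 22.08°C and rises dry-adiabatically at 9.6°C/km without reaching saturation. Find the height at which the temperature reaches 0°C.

Height above start = (22.08 − 0) / 9.6 = 2.3 km
Altitude = 200 m + 2300 m = 2500 m

2500 m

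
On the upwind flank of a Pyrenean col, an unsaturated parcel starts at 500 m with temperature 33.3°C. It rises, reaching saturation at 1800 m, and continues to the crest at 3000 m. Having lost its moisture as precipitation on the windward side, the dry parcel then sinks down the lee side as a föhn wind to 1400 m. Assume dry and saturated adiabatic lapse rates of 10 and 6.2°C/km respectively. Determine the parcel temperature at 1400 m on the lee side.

28.86°C

Dry to 1800 m: -10 × 1.3 km = -13°C, so T = 20.3°C.
Saturated to 3000 m: -6.2 × 1.2 km = -7.44°C, so T = 12.86°C.
Dry descent to 1400 m: +10 × 1.6 km = +16°C, so T = 28.86°C.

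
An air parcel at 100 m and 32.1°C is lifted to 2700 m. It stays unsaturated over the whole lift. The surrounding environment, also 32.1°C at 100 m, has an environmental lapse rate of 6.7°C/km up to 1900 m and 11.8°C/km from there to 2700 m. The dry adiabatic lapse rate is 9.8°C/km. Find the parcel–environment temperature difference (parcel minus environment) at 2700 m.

-3.98°C (parcel cooler than environment)

Parcel:
  Dry to 2700 m: -9.8 × 2.6 km = -25.48°C, so T = 6.62°C.
Environment:
  Environment, lower layer to 1900 m: -6.7 × 1.8 km = -12.06°C, so T = 20.04°C.
  Environment, upper layer to 2700 m: -11.8 × 0.8 km = -9.44°C, so T = 10.6°C.
T_parcel − T_env = 6.62 − 10.6 = -3.98°C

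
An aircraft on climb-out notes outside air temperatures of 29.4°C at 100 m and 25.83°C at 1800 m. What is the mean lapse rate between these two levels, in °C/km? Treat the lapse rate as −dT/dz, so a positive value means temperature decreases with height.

2.1°C/km

Γ = −ΔT/Δz = (29.4 − 25.83) / (1800 − 100) m
  = 3.57°C / 1.7 km = 2.1°C/km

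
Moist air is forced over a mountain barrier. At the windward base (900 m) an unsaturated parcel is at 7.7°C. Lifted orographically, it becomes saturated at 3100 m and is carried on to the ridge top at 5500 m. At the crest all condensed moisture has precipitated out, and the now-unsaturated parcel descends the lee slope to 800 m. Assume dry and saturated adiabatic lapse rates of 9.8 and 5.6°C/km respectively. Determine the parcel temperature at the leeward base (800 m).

From 900 m to 3100 m (dry): cools by 9.8 × 2.2 = 21.56°C, giving -13.86°C.
From 3100 m to 5500 m (saturated): cools by 5.6 × 2.4 = 13.44°C, giving -27.3°C.
From 5500 m to 800 m (dry descent): warms by 9.8 × 4.7 = 46.06°C, giving 18.76°C.

18.76°C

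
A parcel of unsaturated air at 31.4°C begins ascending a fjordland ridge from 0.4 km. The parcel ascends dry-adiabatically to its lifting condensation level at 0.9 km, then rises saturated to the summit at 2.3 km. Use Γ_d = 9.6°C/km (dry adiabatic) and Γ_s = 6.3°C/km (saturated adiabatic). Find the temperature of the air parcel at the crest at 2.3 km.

400–900 m, dry: Δz = 0.5 km ⇒ ΔT = -4.8°C; T = 26.6°C
900–2300 m, saturated: Δz = 1.4 km ⇒ ΔT = -8.82°C; T = 17.78°C

17.78°C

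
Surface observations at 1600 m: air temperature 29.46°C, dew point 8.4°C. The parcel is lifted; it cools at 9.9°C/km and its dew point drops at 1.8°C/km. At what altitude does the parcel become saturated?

4200 m

T and T_d converge at 9.9 − 1.8 = 8.1°C per km
Height above start = (29.46 − 8.4) / 8.1 = 2.6 km
LCL altitude = 1600 m + 2600 m = 4200 m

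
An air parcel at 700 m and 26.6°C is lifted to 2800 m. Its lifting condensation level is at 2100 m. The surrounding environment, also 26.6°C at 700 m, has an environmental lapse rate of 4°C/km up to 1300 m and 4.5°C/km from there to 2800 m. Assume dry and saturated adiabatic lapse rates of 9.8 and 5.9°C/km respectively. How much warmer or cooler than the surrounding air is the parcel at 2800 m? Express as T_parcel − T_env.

Parcel:
  Dry to 2100 m: -9.8 × 1.4 km = -13.72°C, so T = 12.88°C.
  Saturated to 2800 m: -5.9 × 0.7 km = -4.13°C, so T = 8.75°C.
Environment:
  Environment, lower layer to 1300 m: -4 × 0.6 km = -2.4°C, so T = 24.2°C.
  Environment, upper layer to 2800 m: -4.5 × 1.5 km = -6.75°C, so T = 17.45°C.
T_parcel − T_env = 8.75 − 17.45 = -8.7°C

-8.7°C (parcel cooler than environment)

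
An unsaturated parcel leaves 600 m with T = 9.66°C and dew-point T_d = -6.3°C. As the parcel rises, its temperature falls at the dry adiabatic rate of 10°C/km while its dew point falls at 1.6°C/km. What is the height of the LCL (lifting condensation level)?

T and T_d converge at 10 − 1.6 = 8.4°C per km
Height above start = (9.66 − (-6.3)) / 8.4 = 1.9 km
LCL altitude = 600 m + 1900 m = 2500 m

2500 m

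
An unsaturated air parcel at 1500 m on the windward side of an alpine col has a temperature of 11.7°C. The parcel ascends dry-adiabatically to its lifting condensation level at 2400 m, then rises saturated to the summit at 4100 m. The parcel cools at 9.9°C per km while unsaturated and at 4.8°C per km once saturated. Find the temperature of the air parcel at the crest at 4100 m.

-5.37°C

From 1500 m to 2400 m (dry): cools by 9.9 × 0.9 = 8.91°C, giving 2.79°C.
From 2400 m to 4100 m (saturated): cools by 4.8 × 1.7 = 8.16°C, giving -5.37°C.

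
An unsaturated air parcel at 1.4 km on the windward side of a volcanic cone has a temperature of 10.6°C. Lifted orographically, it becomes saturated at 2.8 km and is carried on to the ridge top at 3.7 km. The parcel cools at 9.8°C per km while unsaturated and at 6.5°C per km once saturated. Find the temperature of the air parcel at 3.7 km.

Dry to 2800 m: -9.8 × 1.4 km = -13.72°C, so T = -3.12°C.
Saturated to 3700 m: -6.5 × 0.9 km = -5.85°C, so T = -8.97°C.

-8.97°C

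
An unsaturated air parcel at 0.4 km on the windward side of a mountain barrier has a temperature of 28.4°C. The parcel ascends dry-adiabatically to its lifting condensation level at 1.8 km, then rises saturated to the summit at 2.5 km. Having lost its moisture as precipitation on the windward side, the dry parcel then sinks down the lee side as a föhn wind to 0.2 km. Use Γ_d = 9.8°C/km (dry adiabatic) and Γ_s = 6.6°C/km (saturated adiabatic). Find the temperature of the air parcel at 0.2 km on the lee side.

400–1800 m, dry: Δz = 1.4 km ⇒ ΔT = -13.72°C; T = 14.68°C
1800–2500 m, saturated: Δz = 0.7 km ⇒ ΔT = -4.62°C; T = 10.06°C
2500–200 m, dry descent: Δz = 2.3 km ⇒ ΔT = +22.54°C; T = 32.6°C

32.6°C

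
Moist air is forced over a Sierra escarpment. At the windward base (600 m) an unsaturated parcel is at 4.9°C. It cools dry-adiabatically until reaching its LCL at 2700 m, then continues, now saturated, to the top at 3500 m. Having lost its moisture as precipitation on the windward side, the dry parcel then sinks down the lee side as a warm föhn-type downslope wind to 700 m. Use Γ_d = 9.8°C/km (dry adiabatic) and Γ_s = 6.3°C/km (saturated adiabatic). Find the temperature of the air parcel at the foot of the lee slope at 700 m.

Dry to 2700 m: -9.8 × 2.1 km = -20.58°C, so T = -15.68°C.
Saturated to 3500 m: -6.3 × 0.8 km = -5.04°C, so T = -20.72°C.
Dry descent to 700 m: +9.8 × 2.8 km = +27.44°C, so T = 6.72°C.

6.72°C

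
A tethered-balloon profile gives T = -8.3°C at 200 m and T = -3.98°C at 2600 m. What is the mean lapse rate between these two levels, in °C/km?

-1.8°C/km

Γ = −ΔT/Δz = (-8.3 − (-3.98)) / (2600 − 200) m
  = -4.32°C / 2.4 km = -1.8°C/km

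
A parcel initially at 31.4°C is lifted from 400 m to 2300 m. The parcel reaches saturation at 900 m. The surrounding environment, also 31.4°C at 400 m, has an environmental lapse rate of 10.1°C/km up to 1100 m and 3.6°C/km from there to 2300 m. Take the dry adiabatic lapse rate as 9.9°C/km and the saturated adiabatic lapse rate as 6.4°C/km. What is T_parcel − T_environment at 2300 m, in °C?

-2.52°C (parcel cooler than environment)

Parcel:
  From 400 m to 900 m (dry): cools by 9.9 × 0.5 = 4.95°C, giving 26.45°C.
  From 900 m to 2300 m (saturated): cools by 6.4 × 1.4 = 8.96°C, giving 17.49°C.
Environment:
  From 400 m to 1100 m (environment, lower layer): cools by 10.1 × 0.7 = 7.07°C, giving 24.33°C.
  From 1100 m to 2300 m (environment, upper layer): cools by 3.6 × 1.2 = 4.32°C, giving 20.01°C.
T_parcel − T_env = 17.49 − 20.01 = -2.52°C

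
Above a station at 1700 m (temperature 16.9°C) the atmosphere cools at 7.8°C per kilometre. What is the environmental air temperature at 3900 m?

-0.26°C

Environmental to 3900 m: -7.8 × 2.2 km = -17.16°C, so T = -0.26°C.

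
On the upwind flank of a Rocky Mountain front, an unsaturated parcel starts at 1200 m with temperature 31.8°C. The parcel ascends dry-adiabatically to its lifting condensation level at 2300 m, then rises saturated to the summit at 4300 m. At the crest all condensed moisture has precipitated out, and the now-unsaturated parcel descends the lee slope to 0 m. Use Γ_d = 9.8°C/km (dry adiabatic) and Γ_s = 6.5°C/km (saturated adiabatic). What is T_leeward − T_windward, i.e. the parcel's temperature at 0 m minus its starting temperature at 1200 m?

1200–2300 m, dry: Δz = 1.1 km ⇒ ΔT = -10.78°C; T = 21.02°C
2300–4300 m, saturated: Δz = 2 km ⇒ ΔT = -13°C; T = 8.02°C
4300–0 m, dry descent: Δz = 4.3 km ⇒ ΔT = +42.14°C; T = 50.16°C
Net change vs windward start: 50.16 − 31.8 = +18.36°C

+18.36°C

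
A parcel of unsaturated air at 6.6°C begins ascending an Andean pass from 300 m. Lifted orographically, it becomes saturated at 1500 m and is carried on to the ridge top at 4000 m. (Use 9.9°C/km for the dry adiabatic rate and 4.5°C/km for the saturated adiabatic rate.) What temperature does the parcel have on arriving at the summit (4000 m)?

-16.53°C

300–1500 m, dry: Δz = 1.2 km ⇒ ΔT = -11.88°C; T = -5.28°C
1500–4000 m, saturated: Δz = 2.5 km ⇒ ΔT = -11.25°C; T = -16.53°C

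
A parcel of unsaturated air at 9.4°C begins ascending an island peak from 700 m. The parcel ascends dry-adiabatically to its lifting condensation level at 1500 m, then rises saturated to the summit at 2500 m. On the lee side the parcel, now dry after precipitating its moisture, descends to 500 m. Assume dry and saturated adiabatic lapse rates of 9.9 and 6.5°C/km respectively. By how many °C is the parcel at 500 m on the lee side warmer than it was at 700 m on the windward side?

+5.38°C

Dry to 1500 m: -9.9 × 0.8 km = -7.92°C, so T = 1.48°C.
Saturated to 2500 m: -6.5 × 1 km = -6.5°C, so T = -5.02°C.
Dry descent to 500 m: +9.9 × 2 km = +19.8°C, so T = 14.78°C.
Net change vs windward start: 14.78 − 9.4 = +5.38°C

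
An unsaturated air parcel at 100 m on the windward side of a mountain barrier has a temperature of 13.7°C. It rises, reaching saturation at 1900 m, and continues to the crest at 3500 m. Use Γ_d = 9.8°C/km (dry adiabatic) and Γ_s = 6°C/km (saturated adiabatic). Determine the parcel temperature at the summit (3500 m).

Dry to 1900 m: -9.8 × 1.8 km = -17.64°C, so T = -3.94°C.
Saturated to 3500 m: -6 × 1.6 km = -9.6°C, so T = -13.54°C.

-13.54°C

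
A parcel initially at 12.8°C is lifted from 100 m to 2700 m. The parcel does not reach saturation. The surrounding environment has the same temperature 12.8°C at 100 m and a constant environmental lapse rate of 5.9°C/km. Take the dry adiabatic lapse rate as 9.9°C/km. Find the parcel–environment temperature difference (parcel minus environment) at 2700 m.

-10.4°C (parcel cooler than environment)

Parcel:
  100–2700 m, dry: Δz = 2.6 km ⇒ ΔT = -25.74°C; T = -12.94°C
Environment:
  100–2700 m, environment: Δz = 2.6 km ⇒ ΔT = -15.34°C; T = -2.54°C
T_parcel − T_env = -12.94 − (-2.54) = -10.4°C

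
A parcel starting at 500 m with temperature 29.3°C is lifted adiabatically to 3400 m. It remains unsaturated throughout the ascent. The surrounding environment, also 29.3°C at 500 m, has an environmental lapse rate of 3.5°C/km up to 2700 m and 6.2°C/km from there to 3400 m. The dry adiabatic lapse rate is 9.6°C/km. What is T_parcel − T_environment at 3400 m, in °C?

Parcel:
  Dry to 3400 m: -9.6 × 2.9 km = -27.84°C, so T = 1.46°C.
Environment:
  Environment, lower layer to 2700 m: -3.5 × 2.2 km = -7.7°C, so T = 21.6°C.
  Environment, upper layer to 3400 m: -6.2 × 0.7 km = -4.34°C, so T = 17.26°C.
T_parcel − T_env = 1.46 − 17.26 = -15.8°C

-15.8°C (parcel cooler than environment)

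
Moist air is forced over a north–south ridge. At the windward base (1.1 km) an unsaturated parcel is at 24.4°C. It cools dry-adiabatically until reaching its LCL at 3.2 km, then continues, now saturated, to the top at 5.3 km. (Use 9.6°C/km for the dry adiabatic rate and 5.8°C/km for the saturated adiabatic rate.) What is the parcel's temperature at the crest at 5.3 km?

-7.94°C

From 1100 m to 3200 m (dry): cools by 9.6 × 2.1 = 20.16°C, giving 4.24°C.
From 3200 m to 5300 m (saturated): cools by 5.8 × 2.1 = 12.18°C, giving -7.94°C.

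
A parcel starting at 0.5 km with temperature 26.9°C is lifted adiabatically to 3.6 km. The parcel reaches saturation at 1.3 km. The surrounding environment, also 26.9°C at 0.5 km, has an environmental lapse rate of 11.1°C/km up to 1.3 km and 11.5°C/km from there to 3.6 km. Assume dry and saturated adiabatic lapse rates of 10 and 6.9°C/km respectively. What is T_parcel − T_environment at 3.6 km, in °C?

+11.46°C (parcel warmer than environment)

Parcel:
  From 500 m to 1300 m (dry): cools by 10 × 0.8 = 8°C, giving 18.9°C.
  From 1300 m to 3600 m (saturated): cools by 6.9 × 2.3 = 15.87°C, giving 3.03°C.
Environment:
  From 500 m to 1300 m (environment, lower layer): cools by 11.1 × 0.8 = 8.88°C, giving 18.02°C.
  From 1300 m to 3600 m (environment, upper layer): cools by 11.5 × 2.3 = 26.45°C, giving -8.43°C.
T_parcel − T_env = 3.03 − (-8.43) = +11.46°C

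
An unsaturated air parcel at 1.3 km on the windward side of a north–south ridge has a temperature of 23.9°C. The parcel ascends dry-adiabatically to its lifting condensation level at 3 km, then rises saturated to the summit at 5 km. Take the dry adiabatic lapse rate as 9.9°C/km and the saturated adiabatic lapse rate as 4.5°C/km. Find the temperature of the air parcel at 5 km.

1300 → 3000 m (dry, 9.9°C/km): ΔT = -9.9 × 1.7 = -16.83°C → T = 7.07°C
3000 → 5000 m (saturated, 4.5°C/km): ΔT = -4.5 × 2 = -9°C → T = -1.93°C

-1.93°C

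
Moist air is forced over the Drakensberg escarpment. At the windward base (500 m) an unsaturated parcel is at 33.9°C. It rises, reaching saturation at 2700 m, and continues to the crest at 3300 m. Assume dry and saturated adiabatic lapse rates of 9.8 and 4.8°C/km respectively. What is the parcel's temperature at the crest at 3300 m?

From 500 m to 2700 m (dry): cools by 9.8 × 2.2 = 21.56°C, giving 12.34°C.
From 2700 m to 3300 m (saturated): cools by 4.8 × 0.6 = 2.88°C, giving 9.46°C.

9.46°C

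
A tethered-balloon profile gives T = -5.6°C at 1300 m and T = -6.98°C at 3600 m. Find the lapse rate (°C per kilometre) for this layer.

0.6°C/km

Γ = −ΔT/Δz = (-5.6 − (-6.98)) / (3600 − 1300) m
  = 1.38°C / 2.3 km = 0.6°C/km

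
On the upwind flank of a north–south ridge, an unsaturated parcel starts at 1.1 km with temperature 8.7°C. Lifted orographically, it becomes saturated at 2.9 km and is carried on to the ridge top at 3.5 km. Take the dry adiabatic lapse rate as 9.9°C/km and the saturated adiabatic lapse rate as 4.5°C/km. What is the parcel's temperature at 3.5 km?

From 1100 m to 2900 m (dry): cools by 9.9 × 1.8 = 17.82°C, giving -9.12°C.
From 2900 m to 3500 m (saturated): cools by 4.5 × 0.6 = 2.7°C, giving -11.82°C.

-11.82°C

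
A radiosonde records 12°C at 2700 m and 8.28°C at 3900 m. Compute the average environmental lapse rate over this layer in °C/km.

3.1°C/km

Γ = −ΔT/Δz = (12 − 8.28) / (3900 − 2700) m
  = 3.72°C / 1.2 km = 3.1°C/km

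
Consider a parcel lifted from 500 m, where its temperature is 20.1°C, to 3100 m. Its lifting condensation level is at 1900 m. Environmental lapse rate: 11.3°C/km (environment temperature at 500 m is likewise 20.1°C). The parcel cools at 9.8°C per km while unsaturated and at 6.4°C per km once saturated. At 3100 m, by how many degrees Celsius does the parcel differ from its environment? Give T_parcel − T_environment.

Parcel:
  500–1900 m, dry: Δz = 1.4 km ⇒ ΔT = -13.72°C; T = 6.38°C
  1900–3100 m, saturated: Δz = 1.2 km ⇒ ΔT = -7.68°C; T = -1.3°C
Environment:
  500–3100 m, environment: Δz = 2.6 km ⇒ ΔT = -29.38°C; T = -9.28°C
T_parcel − T_env = -1.3 − (-9.28) = +7.98°C

+7.98°C (parcel warmer than environment)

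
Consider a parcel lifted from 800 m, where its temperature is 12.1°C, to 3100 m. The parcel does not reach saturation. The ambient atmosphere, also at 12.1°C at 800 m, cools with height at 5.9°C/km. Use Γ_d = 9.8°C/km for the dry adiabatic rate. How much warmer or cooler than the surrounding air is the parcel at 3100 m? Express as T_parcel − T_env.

Parcel:
  From 800 m to 3100 m (dry): cools by 9.8 × 2.3 = 22.54°C, giving -10.44°C.
Environment:
  From 800 m to 3100 m (environment): cools by 5.9 × 2.3 = 13.57°C, giving -1.47°C.
T_parcel − T_env = -10.44 − (-1.47) = -8.97°C

-8.97°C (parcel cooler than environment)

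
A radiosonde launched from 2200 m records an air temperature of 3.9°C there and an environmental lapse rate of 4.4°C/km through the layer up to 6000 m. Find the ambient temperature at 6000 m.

2200–6000 m, environmental: Δz = 3.8 km ⇒ ΔT = -16.72°C; T = -12.82°C

-12.82°C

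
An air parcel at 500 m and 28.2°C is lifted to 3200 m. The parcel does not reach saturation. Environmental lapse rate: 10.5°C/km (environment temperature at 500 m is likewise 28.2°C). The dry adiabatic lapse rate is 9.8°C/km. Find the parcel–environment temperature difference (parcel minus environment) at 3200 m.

Parcel:
  500–3200 m, dry: Δz = 2.7 km ⇒ ΔT = -26.46°C; T = 1.74°C
Environment:
  500–3200 m, environment: Δz = 2.7 km ⇒ ΔT = -28.35°C; T = -0.15°C
T_parcel − T_env = 1.74 − (-0.15) = +1.89°C

+1.89°C (parcel warmer than environment)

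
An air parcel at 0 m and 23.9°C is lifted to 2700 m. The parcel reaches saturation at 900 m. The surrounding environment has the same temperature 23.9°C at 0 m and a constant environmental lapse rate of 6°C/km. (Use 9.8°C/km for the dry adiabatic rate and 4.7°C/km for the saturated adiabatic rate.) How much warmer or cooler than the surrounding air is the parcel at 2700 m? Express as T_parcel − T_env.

Parcel:
  0 → 900 m (dry, 9.8°C/km): ΔT = -9.8 × 0.9 = -8.82°C → T = 15.08°C
  900 → 2700 m (saturated, 4.7°C/km): ΔT = -4.7 × 1.8 = -8.46°C → T = 6.62°C
Environment:
  0 → 2700 m (environment, 6°C/km): ΔT = -6 × 2.7 = -16.2°C → T = 7.7°C
T_parcel − T_env = 6.62 − 7.7 = -1.08°C

-1.08°C (parcel cooler than environment)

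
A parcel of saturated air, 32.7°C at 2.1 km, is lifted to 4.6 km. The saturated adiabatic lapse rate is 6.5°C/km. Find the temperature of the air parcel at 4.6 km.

From 2100 m to 4600 m (saturated adiabatic): cools by 6.5 × 2.5 = 16.25°C, giving 16.45°C.

16.45°C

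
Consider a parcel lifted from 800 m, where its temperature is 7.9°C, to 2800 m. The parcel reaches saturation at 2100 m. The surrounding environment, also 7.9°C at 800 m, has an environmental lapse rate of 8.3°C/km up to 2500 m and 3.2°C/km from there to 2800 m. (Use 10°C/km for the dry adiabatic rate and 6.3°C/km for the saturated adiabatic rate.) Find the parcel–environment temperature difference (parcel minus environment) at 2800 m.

-2.34°C (parcel cooler than environment)

Parcel:
  800 → 2100 m (dry, 10°C/km): ΔT = -10 × 1.3 = -13°C → T = -5.1°C
  2100 → 2800 m (saturated, 6.3°C/km): ΔT = -6.3 × 0.7 = -4.41°C → T = -9.51°C
Environment:
  800 → 2500 m (environment, lower layer, 8.3°C/km): ΔT = -8.3 × 1.7 = -14.11°C → T = -6.21°C
  2500 → 2800 m (environment, upper layer, 3.2°C/km): ΔT = -3.2 × 0.3 = -0.96°C → T = -7.17°C
T_parcel − T_env = -9.51 − (-7.17) = -2.34°C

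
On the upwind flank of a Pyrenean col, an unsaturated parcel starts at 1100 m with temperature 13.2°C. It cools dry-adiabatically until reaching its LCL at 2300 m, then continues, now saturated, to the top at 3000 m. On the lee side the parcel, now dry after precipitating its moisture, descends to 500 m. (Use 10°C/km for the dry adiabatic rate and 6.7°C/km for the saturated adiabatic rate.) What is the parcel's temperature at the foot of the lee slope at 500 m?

21.51°C

Dry to 2300 m: -10 × 1.2 km = -12°C, so T = 1.2°C.
Saturated to 3000 m: -6.7 × 0.7 km = -4.69°C, so T = -3.49°C.
Dry descent to 500 m: +10 × 2.5 km = +25°C, so T = 21.51°C.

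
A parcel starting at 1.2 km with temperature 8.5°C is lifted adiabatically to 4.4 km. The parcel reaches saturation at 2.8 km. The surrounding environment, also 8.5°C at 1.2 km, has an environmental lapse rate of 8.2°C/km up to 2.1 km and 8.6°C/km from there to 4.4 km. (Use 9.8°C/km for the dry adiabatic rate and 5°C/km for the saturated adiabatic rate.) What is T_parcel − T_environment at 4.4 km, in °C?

+3.48°C (parcel warmer than environment)

Parcel:
  From 1200 m to 2800 m (dry): cools by 9.8 × 1.6 = 15.68°C, giving -7.18°C.
  From 2800 m to 4400 m (saturated): cools by 5 × 1.6 = 8°C, giving -15.18°C.
Environment:
  From 1200 m to 2100 m (environment, lower layer): cools by 8.2 × 0.9 = 7.38°C, giving 1.12°C.
  From 2100 m to 4400 m (environment, upper layer): cools by 8.6 × 2.3 = 19.78°C, giving -18.66°C.
T_parcel − T_env = -15.18 − (-18.66) = +3.48°C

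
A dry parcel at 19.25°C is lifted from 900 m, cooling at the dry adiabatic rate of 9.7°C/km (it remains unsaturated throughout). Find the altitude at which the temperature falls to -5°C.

Height above start = (19.25 − (-5)) / 9.7 = 2.5 km
Altitude = 900 m + 2500 m = 3400 m

3400 m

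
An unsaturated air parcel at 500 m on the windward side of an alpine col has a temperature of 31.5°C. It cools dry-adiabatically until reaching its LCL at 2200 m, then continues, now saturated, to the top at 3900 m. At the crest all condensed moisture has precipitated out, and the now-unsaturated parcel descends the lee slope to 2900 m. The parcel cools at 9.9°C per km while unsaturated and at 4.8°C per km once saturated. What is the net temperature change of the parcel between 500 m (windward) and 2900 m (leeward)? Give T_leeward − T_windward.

From 500 m to 2200 m (dry): cools by 9.9 × 1.7 = 16.83°C, giving 14.67°C.
From 2200 m to 3900 m (saturated): cools by 4.8 × 1.7 = 8.16°C, giving 6.51°C.
From 3900 m to 2900 m (dry descent): warms by 9.9 × 1 = 9.9°C, giving 16.41°C.
Net change vs windward start: 16.41 − 31.5 = -15.09°C

-15.09°C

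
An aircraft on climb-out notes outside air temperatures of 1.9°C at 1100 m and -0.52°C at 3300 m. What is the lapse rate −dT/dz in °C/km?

1.1°C/km

Γ = −ΔT/Δz = (1.9 − (-0.52)) / (3300 − 1100) m
  = 2.42°C / 2.2 km = 1.1°C/km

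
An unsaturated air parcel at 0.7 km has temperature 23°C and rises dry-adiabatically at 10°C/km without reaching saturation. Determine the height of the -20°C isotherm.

5 km

Height above start = (23 − (-20)) / 10 = 4.3 km
Altitude = 700 m + 4300 m = 5000 m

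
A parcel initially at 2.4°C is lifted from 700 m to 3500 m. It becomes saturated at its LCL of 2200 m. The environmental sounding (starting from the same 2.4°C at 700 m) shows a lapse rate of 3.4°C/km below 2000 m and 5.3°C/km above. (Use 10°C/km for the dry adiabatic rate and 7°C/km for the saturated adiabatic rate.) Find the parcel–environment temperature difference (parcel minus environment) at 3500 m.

-11.73°C (parcel cooler than environment)

Parcel:
  From 700 m to 2200 m (dry): cools by 10 × 1.5 = 15°C, giving -12.6°C.
  From 2200 m to 3500 m (saturated): cools by 7 × 1.3 = 9.1°C, giving -21.7°C.
Environment:
  From 700 m to 2000 m (environment, lower layer): cools by 3.4 × 1.3 = 4.42°C, giving -2.02°C.
  From 2000 m to 3500 m (environment, upper layer): cools by 5.3 × 1.5 = 7.95°C, giving -9.97°C.
T_parcel − T_env = -21.7 − (-9.97) = -11.73°C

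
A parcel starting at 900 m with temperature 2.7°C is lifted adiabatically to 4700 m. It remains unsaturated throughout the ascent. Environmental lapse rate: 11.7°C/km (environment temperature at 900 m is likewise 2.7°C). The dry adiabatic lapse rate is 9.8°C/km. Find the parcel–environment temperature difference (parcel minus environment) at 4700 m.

+7.22°C (parcel warmer than environment)

Parcel:
  900 → 4700 m (dry, 9.8°C/km): ΔT = -9.8 × 3.8 = -37.24°C → T = -34.54°C
Environment:
  900 → 4700 m (environment, 11.7°C/km): ΔT = -11.7 × 3.8 = -44.46°C → T = -41.76°C
T_parcel − T_env = -34.54 − (-41.76) = +7.22°C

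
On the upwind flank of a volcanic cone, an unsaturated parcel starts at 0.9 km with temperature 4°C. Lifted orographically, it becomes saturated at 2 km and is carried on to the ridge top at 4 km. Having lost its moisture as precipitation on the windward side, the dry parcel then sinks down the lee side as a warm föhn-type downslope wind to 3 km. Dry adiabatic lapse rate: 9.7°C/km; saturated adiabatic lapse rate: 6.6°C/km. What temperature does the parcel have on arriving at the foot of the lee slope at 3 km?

-10.17°C

900 → 2000 m (dry, 9.7°C/km): ΔT = -9.7 × 1.1 = -10.67°C → T = -6.67°C
2000 → 4000 m (saturated, 6.6°C/km): ΔT = -6.6 × 2 = -13.2°C → T = -19.87°C
4000 → 3000 m (dry descent, 9.7°C/km): ΔT = +9.7 × 1 = +9.7°C → T = -10.17°C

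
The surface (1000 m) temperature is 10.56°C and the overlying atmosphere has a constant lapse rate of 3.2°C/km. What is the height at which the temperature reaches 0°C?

4300 m

Height above start = (10.56 − 0) / 3.2 = 3.3 km
Altitude = 1000 m + 3300 m = 4300 m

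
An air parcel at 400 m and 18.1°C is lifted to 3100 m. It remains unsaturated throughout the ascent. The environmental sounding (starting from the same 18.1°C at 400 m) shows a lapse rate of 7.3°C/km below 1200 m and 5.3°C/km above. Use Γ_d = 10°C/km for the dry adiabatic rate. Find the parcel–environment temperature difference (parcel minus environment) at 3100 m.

-11.09°C (parcel cooler than environment)

Parcel:
  From 400 m to 3100 m (dry): cools by 10 × 2.7 = 27°C, giving -8.9°C.
Environment:
  From 400 m to 1200 m (environment, lower layer): cools by 7.3 × 0.8 = 5.84°C, giving 12.26°C.
  From 1200 m to 3100 m (environment, upper layer): cools by 5.3 × 1.9 = 10.07°C, giving 2.19°C.
T_parcel − T_env = -8.9 − 2.19 = -11.09°C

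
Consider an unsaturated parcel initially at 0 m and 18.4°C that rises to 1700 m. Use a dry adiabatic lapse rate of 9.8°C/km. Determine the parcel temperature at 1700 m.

0 → 1700 m (dry adiabatic, 9.8°C/km): ΔT = -9.8 × 1.7 = -16.66°C → T = 1.74°C

1.74°C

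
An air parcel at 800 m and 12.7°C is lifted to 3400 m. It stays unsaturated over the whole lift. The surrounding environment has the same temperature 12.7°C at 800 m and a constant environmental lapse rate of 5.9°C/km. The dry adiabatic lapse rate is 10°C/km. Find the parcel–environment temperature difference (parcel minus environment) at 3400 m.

-10.66°C (parcel cooler than environment)

Parcel:
  800 → 3400 m (dry, 10°C/km): ΔT = -10 × 2.6 = -26°C → T = -13.3°C
Environment:
  800 → 3400 m (environment, 5.9°C/km): ΔT = -5.9 × 2.6 = -15.34°C → T = -2.64°C
T_parcel − T_env = -13.3 − (-2.64) = -10.66°C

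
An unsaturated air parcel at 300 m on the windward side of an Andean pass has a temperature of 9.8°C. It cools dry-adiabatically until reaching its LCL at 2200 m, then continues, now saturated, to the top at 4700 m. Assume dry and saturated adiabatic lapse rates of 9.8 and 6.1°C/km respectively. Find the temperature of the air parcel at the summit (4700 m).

300 → 2200 m (dry, 9.8°C/km): ΔT = -9.8 × 1.9 = -18.62°C → T = -8.82°C
2200 → 4700 m (saturated, 6.1°C/km): ΔT = -6.1 × 2.5 = -15.25°C → T = -24.07°C

-24.07°C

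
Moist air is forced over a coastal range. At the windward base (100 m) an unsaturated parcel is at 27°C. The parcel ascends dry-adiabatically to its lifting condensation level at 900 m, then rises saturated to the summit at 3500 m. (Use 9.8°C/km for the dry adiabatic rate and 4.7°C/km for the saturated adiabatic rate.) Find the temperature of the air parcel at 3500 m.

Dry to 900 m: -9.8 × 0.8 km = -7.84°C, so T = 19.16°C.
Saturated to 3500 m: -4.7 × 2.6 km = -12.22°C, so T = 6.94°C.

6.94°C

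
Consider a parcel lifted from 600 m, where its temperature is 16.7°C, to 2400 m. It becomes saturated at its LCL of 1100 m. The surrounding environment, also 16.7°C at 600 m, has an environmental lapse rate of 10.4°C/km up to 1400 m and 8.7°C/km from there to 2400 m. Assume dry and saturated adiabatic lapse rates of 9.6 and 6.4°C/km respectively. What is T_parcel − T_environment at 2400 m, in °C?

+3.9°C (parcel warmer than environment)

Parcel:
  From 600 m to 1100 m (dry): cools by 9.6 × 0.5 = 4.8°C, giving 11.9°C.
  From 1100 m to 2400 m (saturated): cools by 6.4 × 1.3 = 8.32°C, giving 3.58°C.
Environment:
  From 600 m to 1400 m (environment, lower layer): cools by 10.4 × 0.8 = 8.32°C, giving 8.38°C.
  From 1400 m to 2400 m (environment, upper layer): cools by 8.7 × 1 = 8.7°C, giving -0.32°C.
T_parcel − T_env = 3.58 − (-0.32) = +3.9°C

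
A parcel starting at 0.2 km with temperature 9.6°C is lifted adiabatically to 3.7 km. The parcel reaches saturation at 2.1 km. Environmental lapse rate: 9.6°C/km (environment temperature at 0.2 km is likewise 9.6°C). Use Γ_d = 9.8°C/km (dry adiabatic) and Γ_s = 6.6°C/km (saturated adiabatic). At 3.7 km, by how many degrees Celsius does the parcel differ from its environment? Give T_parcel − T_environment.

Parcel:
  200–2100 m, dry: Δz = 1.9 km ⇒ ΔT = -18.62°C; T = -9.02°C
  2100–3700 m, saturated: Δz = 1.6 km ⇒ ΔT = -10.56°C; T = -19.58°C
Environment:
  200–3700 m, environment: Δz = 3.5 km ⇒ ΔT = -33.6°C; T = -24°C
T_parcel − T_env = -19.58 − (-24) = +4.42°C

+4.42°C (parcel warmer than environment)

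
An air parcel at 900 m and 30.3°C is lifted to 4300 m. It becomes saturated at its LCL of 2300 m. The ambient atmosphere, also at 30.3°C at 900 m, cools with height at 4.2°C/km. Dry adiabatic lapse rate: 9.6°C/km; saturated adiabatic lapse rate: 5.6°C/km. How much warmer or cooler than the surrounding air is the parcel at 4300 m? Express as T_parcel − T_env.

-10.36°C (parcel cooler than environment)

Parcel:
  900 → 2300 m (dry, 9.6°C/km): ΔT = -9.6 × 1.4 = -13.44°C → T = 16.86°C
  2300 → 4300 m (saturated, 5.6°C/km): ΔT = -5.6 × 2 = -11.2°C → T = 5.66°C
Environment:
  900 → 4300 m (environment, 4.2°C/km): ΔT = -4.2 × 3.4 = -14.28°C → T = 16.02°C
T_parcel − T_env = 5.66 − 16.02 = -10.36°C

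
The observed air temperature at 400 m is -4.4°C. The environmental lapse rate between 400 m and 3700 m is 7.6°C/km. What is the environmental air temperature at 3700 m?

400–3700 m, environmental: Δz = 3.3 km ⇒ ΔT = -25.08°C; T = -29.48°C

-29.48°C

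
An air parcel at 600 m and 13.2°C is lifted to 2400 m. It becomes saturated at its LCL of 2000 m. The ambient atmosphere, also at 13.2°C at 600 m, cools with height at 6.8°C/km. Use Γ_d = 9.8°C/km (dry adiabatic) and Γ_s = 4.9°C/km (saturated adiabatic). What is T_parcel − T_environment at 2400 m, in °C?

-3.44°C (parcel cooler than environment)

Parcel:
  600 → 2000 m (dry, 9.8°C/km): ΔT = -9.8 × 1.4 = -13.72°C → T = -0.52°C
  2000 → 2400 m (saturated, 4.9°C/km): ΔT = -4.9 × 0.4 = -1.96°C → T = -2.48°C
Environment:
  600 → 2400 m (environment, 6.8°C/km): ΔT = -6.8 × 1.8 = -12.24°C → T = 0.96°C
T_parcel − T_env = -2.48 − 0.96 = -3.44°C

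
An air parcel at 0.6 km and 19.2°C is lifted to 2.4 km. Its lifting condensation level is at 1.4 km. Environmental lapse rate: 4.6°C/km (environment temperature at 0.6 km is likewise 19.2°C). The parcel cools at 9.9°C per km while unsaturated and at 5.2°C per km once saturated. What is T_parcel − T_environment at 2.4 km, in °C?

Parcel:
  Dry to 1400 m: -9.9 × 0.8 km = -7.92°C, so T = 11.28°C.
  Saturated to 2400 m: -5.2 × 1 km = -5.2°C, so T = 6.08°C.
Environment:
  Environment to 2400 m: -4.6 × 1.8 km = -8.28°C, so T = 10.92°C.
T_parcel − T_env = 6.08 − 10.92 = -4.84°C

-4.84°C (parcel cooler than environment)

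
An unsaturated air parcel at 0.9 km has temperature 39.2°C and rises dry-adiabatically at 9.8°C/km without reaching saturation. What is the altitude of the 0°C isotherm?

Height above start = (39.2 − 0) / 9.8 = 4 km
Altitude = 900 m + 4000 m = 4900 m

4.9 km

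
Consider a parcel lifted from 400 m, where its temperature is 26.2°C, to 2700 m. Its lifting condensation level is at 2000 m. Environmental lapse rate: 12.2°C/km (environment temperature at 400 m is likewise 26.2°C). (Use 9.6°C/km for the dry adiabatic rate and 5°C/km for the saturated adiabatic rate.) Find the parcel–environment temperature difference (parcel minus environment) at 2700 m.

+9.2°C (parcel warmer than environment)

Parcel:
  400–2000 m, dry: Δz = 1.6 km ⇒ ΔT = -15.36°C; T = 10.84°C
  2000–2700 m, saturated: Δz = 0.7 km ⇒ ΔT = -3.5°C; T = 7.34°C
Environment:
  400–2700 m, environment: Δz = 2.3 km ⇒ ΔT = -28.06°C; T = -1.86°C
T_parcel − T_env = 7.34 − (-1.86) = +9.2°C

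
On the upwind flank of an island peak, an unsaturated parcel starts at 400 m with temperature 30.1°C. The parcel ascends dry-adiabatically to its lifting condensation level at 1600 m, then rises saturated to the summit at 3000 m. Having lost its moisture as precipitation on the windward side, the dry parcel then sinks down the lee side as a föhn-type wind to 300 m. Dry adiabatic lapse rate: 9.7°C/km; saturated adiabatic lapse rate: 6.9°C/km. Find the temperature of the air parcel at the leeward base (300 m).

34.99°C

400 → 1600 m (dry, 9.7°C/km): ΔT = -9.7 × 1.2 = -11.64°C → T = 18.46°C
1600 → 3000 m (saturated, 6.9°C/km): ΔT = -6.9 × 1.4 = -9.66°C → T = 8.8°C
3000 → 300 m (dry descent, 9.7°C/km): ΔT = +9.7 × 2.7 = +26.19°C → T = 34.99°C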